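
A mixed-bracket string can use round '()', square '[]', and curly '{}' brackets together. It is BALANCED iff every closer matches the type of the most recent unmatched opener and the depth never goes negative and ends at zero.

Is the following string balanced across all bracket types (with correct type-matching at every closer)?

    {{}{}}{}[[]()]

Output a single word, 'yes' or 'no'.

pos 0: push '{'; stack = {
pos 1: push '{'; stack = {{
pos 2: '}' matches '{'; pop; stack = {
pos 3: push '{'; stack = {{
pos 4: '}' matches '{'; pop; stack = {
pos 5: '}' matches '{'; pop; stack = (empty)
pos 6: push '{'; stack = {
pos 7: '}' matches '{'; pop; stack = (empty)
pos 8: push '['; stack = [
pos 9: push '['; stack = [[
pos 10: ']' matches '['; pop; stack = [
pos 11: push '('; stack = [(
pos 12: ')' matches '('; pop; stack = [
pos 13: ']' matches '['; pop; stack = (empty)
end: stack empty → VALID
Verdict: properly nested → yes

Answer: yes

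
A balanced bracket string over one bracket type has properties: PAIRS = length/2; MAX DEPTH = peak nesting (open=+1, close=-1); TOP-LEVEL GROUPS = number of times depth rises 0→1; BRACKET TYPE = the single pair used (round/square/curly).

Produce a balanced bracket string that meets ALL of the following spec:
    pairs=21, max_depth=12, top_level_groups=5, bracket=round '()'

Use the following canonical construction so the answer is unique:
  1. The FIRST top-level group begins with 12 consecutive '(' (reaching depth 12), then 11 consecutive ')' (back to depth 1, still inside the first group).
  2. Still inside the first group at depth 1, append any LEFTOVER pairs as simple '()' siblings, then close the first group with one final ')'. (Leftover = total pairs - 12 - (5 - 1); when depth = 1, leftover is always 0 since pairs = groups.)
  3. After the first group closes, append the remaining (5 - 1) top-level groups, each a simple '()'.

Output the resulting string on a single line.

Answer: (((((((((((()))))))))))()()()()())()()()()

Derivation:
Spec: pairs=21 depth=12 groups=5
Leftover pairs = 21 - 12 - (5-1) = 5
First group: deep chain of depth 12 + 5 sibling pairs
Remaining 4 groups: simple '()' each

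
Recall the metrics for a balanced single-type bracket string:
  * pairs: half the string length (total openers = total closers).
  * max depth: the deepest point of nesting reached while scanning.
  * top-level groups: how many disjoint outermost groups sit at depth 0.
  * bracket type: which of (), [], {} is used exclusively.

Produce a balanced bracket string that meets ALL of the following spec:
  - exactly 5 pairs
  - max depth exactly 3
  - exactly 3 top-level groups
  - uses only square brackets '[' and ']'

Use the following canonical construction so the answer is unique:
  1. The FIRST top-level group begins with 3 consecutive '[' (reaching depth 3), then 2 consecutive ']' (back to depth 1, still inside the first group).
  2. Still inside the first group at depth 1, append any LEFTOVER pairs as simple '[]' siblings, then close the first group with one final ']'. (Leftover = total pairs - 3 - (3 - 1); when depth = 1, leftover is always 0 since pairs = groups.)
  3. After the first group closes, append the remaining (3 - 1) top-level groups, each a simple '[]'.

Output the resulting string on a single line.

Spec: pairs=5 depth=3 groups=3
Leftover pairs = 5 - 3 - (3-1) = 0
First group: deep chain of depth 3 + 0 sibling pairs
Remaining 2 groups: simple '[]' each

Answer: [[[]]][][]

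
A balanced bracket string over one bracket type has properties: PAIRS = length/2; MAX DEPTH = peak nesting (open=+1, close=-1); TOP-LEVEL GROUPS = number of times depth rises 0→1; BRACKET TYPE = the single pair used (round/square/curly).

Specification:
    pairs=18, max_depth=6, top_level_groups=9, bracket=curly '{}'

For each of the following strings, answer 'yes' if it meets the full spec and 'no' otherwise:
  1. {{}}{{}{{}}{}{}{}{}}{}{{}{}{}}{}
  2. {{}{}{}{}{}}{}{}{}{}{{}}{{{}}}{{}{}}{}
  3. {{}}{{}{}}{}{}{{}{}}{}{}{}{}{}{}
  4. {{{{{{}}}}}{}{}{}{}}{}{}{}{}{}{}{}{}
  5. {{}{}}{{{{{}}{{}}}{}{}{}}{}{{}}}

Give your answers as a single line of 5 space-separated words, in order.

Answer: no no no yes no

Derivation:
String 1 '{{}}{{}{{}}{}{}{}{}}{}{{}{}{}}{}': depth seq [1 2 1 0 1 2 1 2 3 2 1 2 1 2 1 2 1 2 1 0 1 0 1 2 1 2 1 2 1 0 1 0]
  -> pairs=16 depth=3 groups=5 -> no
String 2 '{{}{}{}{}{}}{}{}{}{}{{}}{{{}}}{{}{}}{}': depth seq [1 2 1 2 1 2 1 2 1 2 1 0 1 0 1 0 1 0 1 0 1 2 1 0 1 2 3 2 1 0 1 2 1 2 1 0 1 0]
  -> pairs=19 depth=3 groups=9 -> no
String 3 '{{}}{{}{}}{}{}{{}{}}{}{}{}{}{}{}': depth seq [1 2 1 0 1 2 1 2 1 0 1 0 1 0 1 2 1 2 1 0 1 0 1 0 1 0 1 0 1 0 1 0]
  -> pairs=16 depth=2 groups=11 -> no
String 4 '{{{{{{}}}}}{}{}{}{}}{}{}{}{}{}{}{}{}': depth seq [1 2 3 4 5 6 5 4 3 2 1 2 1 2 1 2 1 2 1 0 1 0 1 0 1 0 1 0 1 0 1 0 1 0 1 0]
  -> pairs=18 depth=6 groups=9 -> yes
String 5 '{{}{}}{{{{{}}{{}}}{}{}{}}{}{{}}}': depth seq [1 2 1 2 1 0 1 2 3 4 5 4 3 4 5 4 3 2 3 2 3 2 3 2 1 2 1 2 3 2 1 0]
  -> pairs=16 depth=5 groups=2 -> no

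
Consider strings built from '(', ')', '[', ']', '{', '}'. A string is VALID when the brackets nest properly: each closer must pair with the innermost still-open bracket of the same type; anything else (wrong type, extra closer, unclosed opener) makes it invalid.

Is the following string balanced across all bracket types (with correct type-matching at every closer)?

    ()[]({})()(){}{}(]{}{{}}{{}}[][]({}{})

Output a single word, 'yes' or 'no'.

Answer: no

Derivation:
pos 0: push '('; stack = (
pos 1: ')' matches '('; pop; stack = (empty)
pos 2: push '['; stack = [
pos 3: ']' matches '['; pop; stack = (empty)
pos 4: push '('; stack = (
pos 5: push '{'; stack = ({
pos 6: '}' matches '{'; pop; stack = (
pos 7: ')' matches '('; pop; stack = (empty)
pos 8: push '('; stack = (
pos 9: ')' matches '('; pop; stack = (empty)
pos 10: push '('; stack = (
pos 11: ')' matches '('; pop; stack = (empty)
pos 12: push '{'; stack = {
pos 13: '}' matches '{'; pop; stack = (empty)
pos 14: push '{'; stack = {
pos 15: '}' matches '{'; pop; stack = (empty)
pos 16: push '('; stack = (
pos 17: saw closer ']' but top of stack is '(' (expected ')') → INVALID
Verdict: type mismatch at position 17: ']' closes '(' → no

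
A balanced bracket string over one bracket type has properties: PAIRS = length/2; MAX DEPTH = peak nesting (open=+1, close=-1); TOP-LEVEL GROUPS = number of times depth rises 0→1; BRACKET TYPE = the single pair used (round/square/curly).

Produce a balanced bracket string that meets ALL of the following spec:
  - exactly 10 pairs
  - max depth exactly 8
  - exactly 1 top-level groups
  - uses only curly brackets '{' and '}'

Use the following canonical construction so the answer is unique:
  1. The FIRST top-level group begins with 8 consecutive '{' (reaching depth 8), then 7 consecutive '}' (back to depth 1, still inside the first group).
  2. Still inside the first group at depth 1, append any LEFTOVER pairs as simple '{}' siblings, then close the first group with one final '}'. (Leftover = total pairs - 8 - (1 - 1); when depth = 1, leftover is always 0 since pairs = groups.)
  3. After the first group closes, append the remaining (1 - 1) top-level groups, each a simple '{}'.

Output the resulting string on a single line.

Answer: {{{{{{{{}}}}}}}{}{}}

Derivation:
Spec: pairs=10 depth=8 groups=1
Leftover pairs = 10 - 8 - (1-1) = 2
First group: deep chain of depth 8 + 2 sibling pairs
Remaining 0 groups: simple '{}' each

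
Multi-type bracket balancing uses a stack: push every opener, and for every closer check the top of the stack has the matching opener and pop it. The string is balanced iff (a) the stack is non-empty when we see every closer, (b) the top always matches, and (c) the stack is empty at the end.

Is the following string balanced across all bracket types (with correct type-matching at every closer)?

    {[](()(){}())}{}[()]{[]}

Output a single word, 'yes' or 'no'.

Answer: yes

Derivation:
pos 0: push '{'; stack = {
pos 1: push '['; stack = {[
pos 2: ']' matches '['; pop; stack = {
pos 3: push '('; stack = {(
pos 4: push '('; stack = {((
pos 5: ')' matches '('; pop; stack = {(
pos 6: push '('; stack = {((
pos 7: ')' matches '('; pop; stack = {(
pos 8: push '{'; stack = {({
pos 9: '}' matches '{'; pop; stack = {(
pos 10: push '('; stack = {((
pos 11: ')' matches '('; pop; stack = {(
pos 12: ')' matches '('; pop; stack = {
pos 13: '}' matches '{'; pop; stack = (empty)
pos 14: push '{'; stack = {
pos 15: '}' matches '{'; pop; stack = (empty)
pos 16: push '['; stack = [
pos 17: push '('; stack = [(
pos 18: ')' matches '('; pop; stack = [
pos 19: ']' matches '['; pop; stack = (empty)
pos 20: push '{'; stack = {
pos 21: push '['; stack = {[
pos 22: ']' matches '['; pop; stack = {
pos 23: '}' matches '{'; pop; stack = (empty)
end: stack empty → VALID
Verdict: properly nested → yes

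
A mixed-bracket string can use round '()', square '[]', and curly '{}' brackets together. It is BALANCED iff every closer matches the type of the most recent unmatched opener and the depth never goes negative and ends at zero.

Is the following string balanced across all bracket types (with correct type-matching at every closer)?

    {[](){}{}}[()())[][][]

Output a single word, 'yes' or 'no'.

Answer: no

Derivation:
pos 0: push '{'; stack = {
pos 1: push '['; stack = {[
pos 2: ']' matches '['; pop; stack = {
pos 3: push '('; stack = {(
pos 4: ')' matches '('; pop; stack = {
pos 5: push '{'; stack = {{
pos 6: '}' matches '{'; pop; stack = {
pos 7: push '{'; stack = {{
pos 8: '}' matches '{'; pop; stack = {
pos 9: '}' matches '{'; pop; stack = (empty)
pos 10: push '['; stack = [
pos 11: push '('; stack = [(
pos 12: ')' matches '('; pop; stack = [
pos 13: push '('; stack = [(
pos 14: ')' matches '('; pop; stack = [
pos 15: saw closer ')' but top of stack is '[' (expected ']') → INVALID
Verdict: type mismatch at position 15: ')' closes '[' → no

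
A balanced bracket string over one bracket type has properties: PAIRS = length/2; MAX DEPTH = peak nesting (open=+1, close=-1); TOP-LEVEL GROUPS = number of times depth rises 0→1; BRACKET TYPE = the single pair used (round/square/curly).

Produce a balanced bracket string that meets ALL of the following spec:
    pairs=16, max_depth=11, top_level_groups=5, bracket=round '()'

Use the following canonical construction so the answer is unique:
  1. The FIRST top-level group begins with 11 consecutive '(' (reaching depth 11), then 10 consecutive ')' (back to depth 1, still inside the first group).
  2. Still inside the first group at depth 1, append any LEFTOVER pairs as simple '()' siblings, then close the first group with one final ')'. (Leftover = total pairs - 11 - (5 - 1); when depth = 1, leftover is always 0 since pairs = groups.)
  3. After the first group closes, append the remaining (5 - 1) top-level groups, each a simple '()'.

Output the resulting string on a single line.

Spec: pairs=16 depth=11 groups=5
Leftover pairs = 16 - 11 - (5-1) = 1
First group: deep chain of depth 11 + 1 sibling pairs
Remaining 4 groups: simple '()' each

Answer: ((((((((((())))))))))())()()()()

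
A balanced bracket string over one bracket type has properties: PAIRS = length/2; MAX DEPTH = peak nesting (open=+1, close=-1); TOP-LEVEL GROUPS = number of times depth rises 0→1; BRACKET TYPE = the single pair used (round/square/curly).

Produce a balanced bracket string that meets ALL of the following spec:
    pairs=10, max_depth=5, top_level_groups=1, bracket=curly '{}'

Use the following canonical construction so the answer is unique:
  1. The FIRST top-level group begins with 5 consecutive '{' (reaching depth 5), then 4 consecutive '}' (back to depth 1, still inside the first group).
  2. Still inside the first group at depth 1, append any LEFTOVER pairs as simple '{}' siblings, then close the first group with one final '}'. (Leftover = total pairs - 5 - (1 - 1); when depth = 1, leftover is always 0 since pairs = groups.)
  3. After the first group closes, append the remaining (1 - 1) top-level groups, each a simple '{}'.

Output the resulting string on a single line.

Answer: {{{{{}}}}{}{}{}{}{}}

Derivation:
Spec: pairs=10 depth=5 groups=1
Leftover pairs = 10 - 5 - (1-1) = 5
First group: deep chain of depth 5 + 5 sibling pairs
Remaining 0 groups: simple '{}' each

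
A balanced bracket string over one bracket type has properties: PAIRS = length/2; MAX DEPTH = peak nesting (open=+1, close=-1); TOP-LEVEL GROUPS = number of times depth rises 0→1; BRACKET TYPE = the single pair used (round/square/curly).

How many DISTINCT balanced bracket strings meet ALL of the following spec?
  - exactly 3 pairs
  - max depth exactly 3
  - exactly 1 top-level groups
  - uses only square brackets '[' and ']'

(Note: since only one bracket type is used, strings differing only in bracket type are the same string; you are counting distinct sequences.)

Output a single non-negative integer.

Answer: 1

Derivation:
Spec: pairs=3 depth=3 groups=1
Count(depth <= 3) = 2
Count(depth <= 2) = 1
Count(depth == 3) = 2 - 1 = 1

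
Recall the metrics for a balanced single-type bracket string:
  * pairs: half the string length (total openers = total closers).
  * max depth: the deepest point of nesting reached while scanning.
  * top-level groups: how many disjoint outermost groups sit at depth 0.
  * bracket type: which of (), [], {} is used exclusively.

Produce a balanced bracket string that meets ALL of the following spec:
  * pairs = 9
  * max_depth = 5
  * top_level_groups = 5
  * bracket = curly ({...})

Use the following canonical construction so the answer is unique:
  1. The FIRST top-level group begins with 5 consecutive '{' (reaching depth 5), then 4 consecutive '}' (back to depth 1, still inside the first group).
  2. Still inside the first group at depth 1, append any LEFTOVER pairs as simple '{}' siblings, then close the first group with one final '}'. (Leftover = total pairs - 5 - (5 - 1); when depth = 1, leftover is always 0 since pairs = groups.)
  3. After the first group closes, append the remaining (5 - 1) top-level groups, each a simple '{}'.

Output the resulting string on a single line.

Answer: {{{{{}}}}}{}{}{}{}

Derivation:
Spec: pairs=9 depth=5 groups=5
Leftover pairs = 9 - 5 - (5-1) = 0
First group: deep chain of depth 5 + 0 sibling pairs
Remaining 4 groups: simple '{}' each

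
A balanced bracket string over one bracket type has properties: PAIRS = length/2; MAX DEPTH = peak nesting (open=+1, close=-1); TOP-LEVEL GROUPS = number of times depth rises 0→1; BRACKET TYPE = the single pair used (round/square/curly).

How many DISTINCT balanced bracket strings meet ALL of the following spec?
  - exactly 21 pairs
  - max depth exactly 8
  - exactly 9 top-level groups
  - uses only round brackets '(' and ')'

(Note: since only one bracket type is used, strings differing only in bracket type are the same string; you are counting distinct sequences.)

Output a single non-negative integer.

Spec: pairs=21 depth=8 groups=9
Count(depth <= 8) = 96529536
Count(depth <= 7) = 95558616
Count(depth == 8) = 96529536 - 95558616 = 970920

Answer: 970920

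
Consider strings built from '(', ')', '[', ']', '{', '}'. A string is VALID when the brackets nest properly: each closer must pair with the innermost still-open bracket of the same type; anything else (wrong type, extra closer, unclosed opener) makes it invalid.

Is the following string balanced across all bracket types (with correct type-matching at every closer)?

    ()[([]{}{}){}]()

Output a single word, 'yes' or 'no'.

pos 0: push '('; stack = (
pos 1: ')' matches '('; pop; stack = (empty)
pos 2: push '['; stack = [
pos 3: push '('; stack = [(
pos 4: push '['; stack = [([
pos 5: ']' matches '['; pop; stack = [(
pos 6: push '{'; stack = [({
pos 7: '}' matches '{'; pop; stack = [(
pos 8: push '{'; stack = [({
pos 9: '}' matches '{'; pop; stack = [(
pos 10: ')' matches '('; pop; stack = [
pos 11: push '{'; stack = [{
pos 12: '}' matches '{'; pop; stack = [
pos 13: ']' matches '['; pop; stack = (empty)
pos 14: push '('; stack = (
pos 15: ')' matches '('; pop; stack = (empty)
end: stack empty → VALID
Verdict: properly nested → yes

Answer: yes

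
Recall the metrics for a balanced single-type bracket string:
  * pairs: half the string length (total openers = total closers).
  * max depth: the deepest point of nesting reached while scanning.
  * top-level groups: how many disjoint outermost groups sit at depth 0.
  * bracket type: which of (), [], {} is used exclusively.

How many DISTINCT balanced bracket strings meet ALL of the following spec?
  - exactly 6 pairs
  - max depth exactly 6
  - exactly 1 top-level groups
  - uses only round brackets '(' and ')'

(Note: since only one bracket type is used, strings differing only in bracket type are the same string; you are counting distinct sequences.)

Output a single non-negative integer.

Spec: pairs=6 depth=6 groups=1
Count(depth <= 6) = 42
Count(depth <= 5) = 41
Count(depth == 6) = 42 - 41 = 1

Answer: 1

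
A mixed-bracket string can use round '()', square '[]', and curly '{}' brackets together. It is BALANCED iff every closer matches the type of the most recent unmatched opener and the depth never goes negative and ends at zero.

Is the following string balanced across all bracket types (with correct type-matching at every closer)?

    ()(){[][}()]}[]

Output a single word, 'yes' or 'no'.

pos 0: push '('; stack = (
pos 1: ')' matches '('; pop; stack = (empty)
pos 2: push '('; stack = (
pos 3: ')' matches '('; pop; stack = (empty)
pos 4: push '{'; stack = {
pos 5: push '['; stack = {[
pos 6: ']' matches '['; pop; stack = {
pos 7: push '['; stack = {[
pos 8: saw closer '}' but top of stack is '[' (expected ']') → INVALID
Verdict: type mismatch at position 8: '}' closes '[' → no

Answer: no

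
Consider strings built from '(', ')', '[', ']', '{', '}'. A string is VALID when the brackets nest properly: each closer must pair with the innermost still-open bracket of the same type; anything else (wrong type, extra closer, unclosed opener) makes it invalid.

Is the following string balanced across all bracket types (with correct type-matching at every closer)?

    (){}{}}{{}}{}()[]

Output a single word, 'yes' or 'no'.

pos 0: push '('; stack = (
pos 1: ')' matches '('; pop; stack = (empty)
pos 2: push '{'; stack = {
pos 3: '}' matches '{'; pop; stack = (empty)
pos 4: push '{'; stack = {
pos 5: '}' matches '{'; pop; stack = (empty)
pos 6: saw closer '}' but stack is empty → INVALID
Verdict: unmatched closer '}' at position 6 → no

Answer: no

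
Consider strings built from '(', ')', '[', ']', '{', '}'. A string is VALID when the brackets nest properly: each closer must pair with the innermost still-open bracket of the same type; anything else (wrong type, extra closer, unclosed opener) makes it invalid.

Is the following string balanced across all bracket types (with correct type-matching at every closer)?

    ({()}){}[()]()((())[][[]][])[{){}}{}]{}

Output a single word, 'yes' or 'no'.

pos 0: push '('; stack = (
pos 1: push '{'; stack = ({
pos 2: push '('; stack = ({(
pos 3: ')' matches '('; pop; stack = ({
pos 4: '}' matches '{'; pop; stack = (
pos 5: ')' matches '('; pop; stack = (empty)
pos 6: push '{'; stack = {
pos 7: '}' matches '{'; pop; stack = (empty)
pos 8: push '['; stack = [
pos 9: push '('; stack = [(
pos 10: ')' matches '('; pop; stack = [
pos 11: ']' matches '['; pop; stack = (empty)
pos 12: push '('; stack = (
pos 13: ')' matches '('; pop; stack = (empty)
pos 14: push '('; stack = (
pos 15: push '('; stack = ((
pos 16: push '('; stack = (((
pos 17: ')' matches '('; pop; stack = ((
pos 18: ')' matches '('; pop; stack = (
pos 19: push '['; stack = ([
pos 20: ']' matches '['; pop; stack = (
pos 21: push '['; stack = ([
pos 22: push '['; stack = ([[
pos 23: ']' matches '['; pop; stack = ([
pos 24: ']' matches '['; pop; stack = (
pos 25: push '['; stack = ([
pos 26: ']' matches '['; pop; stack = (
pos 27: ')' matches '('; pop; stack = (empty)
pos 28: push '['; stack = [
pos 29: push '{'; stack = [{
pos 30: saw closer ')' but top of stack is '{' (expected '}') → INVALID
Verdict: type mismatch at position 30: ')' closes '{' → no

Answer: no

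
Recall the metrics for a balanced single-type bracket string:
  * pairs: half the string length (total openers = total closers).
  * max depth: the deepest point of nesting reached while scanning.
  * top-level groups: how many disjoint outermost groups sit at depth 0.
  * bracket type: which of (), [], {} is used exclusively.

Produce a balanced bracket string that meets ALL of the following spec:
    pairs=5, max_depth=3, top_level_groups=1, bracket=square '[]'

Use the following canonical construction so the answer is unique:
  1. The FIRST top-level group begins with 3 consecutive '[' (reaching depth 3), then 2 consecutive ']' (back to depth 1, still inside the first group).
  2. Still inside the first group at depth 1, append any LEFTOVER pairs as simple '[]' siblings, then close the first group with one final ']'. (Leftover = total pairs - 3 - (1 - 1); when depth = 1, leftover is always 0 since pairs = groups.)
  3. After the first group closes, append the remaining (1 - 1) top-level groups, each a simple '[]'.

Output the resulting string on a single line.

Spec: pairs=5 depth=3 groups=1
Leftover pairs = 5 - 3 - (1-1) = 2
First group: deep chain of depth 3 + 2 sibling pairs
Remaining 0 groups: simple '[]' each

Answer: [[[]][][]]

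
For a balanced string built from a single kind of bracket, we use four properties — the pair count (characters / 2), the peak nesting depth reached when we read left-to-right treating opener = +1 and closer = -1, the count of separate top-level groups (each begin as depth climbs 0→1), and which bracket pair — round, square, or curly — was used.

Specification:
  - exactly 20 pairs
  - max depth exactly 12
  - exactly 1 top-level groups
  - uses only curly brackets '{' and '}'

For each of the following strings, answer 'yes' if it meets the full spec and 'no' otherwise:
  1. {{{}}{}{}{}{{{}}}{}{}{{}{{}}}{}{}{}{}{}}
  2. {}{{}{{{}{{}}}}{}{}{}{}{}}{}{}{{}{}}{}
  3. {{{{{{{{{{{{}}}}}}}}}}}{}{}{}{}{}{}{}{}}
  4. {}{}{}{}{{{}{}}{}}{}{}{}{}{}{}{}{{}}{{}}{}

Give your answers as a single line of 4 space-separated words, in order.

String 1 '{{{}}{}{}{}{{{}}}{}{}{{}{{}}}{}{}{}{}{}}': depth seq [1 2 3 2 1 2 1 2 1 2 1 2 3 4 3 2 1 2 1 2 1 2 3 2 3 4 3 2 1 2 1 2 1 2 1 2 1 2 1 0]
  -> pairs=20 depth=4 groups=1 -> no
String 2 '{}{{}{{{}{{}}}}{}{}{}{}{}}{}{}{{}{}}{}': depth seq [1 0 1 2 1 2 3 4 3 4 5 4 3 2 1 2 1 2 1 2 1 2 1 2 1 0 1 0 1 0 1 2 1 2 1 0 1 0]
  -> pairs=19 depth=5 groups=6 -> no
String 3 '{{{{{{{{{{{{}}}}}}}}}}}{}{}{}{}{}{}{}{}}': depth seq [1 2 3 4 5 6 7 8 9 10 11 12 11 10 9 8 7 6 5 4 3 2 1 2 1 2 1 2 1 2 1 2 1 2 1 2 1 2 1 0]
  -> pairs=20 depth=12 groups=1 -> yes
String 4 '{}{}{}{}{{{}{}}{}}{}{}{}{}{}{}{}{{}}{{}}{}': depth seq [1 0 1 0 1 0 1 0 1 2 3 2 3 2 1 2 1 0 1 0 1 0 1 0 1 0 1 0 1 0 1 0 1 2 1 0 1 2 1 0 1 0]
  -> pairs=21 depth=3 groups=15 -> no

Answer: no no yes no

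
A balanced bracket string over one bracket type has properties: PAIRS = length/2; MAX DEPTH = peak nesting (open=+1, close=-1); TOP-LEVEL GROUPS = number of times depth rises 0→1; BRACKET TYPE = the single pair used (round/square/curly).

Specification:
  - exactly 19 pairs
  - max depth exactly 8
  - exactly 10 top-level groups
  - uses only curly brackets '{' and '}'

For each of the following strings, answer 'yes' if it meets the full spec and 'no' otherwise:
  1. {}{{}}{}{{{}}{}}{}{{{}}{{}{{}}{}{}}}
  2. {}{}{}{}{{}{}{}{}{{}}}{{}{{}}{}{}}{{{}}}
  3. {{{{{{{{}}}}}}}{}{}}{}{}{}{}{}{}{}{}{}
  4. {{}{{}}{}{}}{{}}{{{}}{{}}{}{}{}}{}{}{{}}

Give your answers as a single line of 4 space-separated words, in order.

Answer: no no yes no

Derivation:
String 1 '{}{{}}{}{{{}}{}}{}{{{}}{{}{{}}{}{}}}': depth seq [1 0 1 2 1 0 1 0 1 2 3 2 1 2 1 0 1 0 1 2 3 2 1 2 3 2 3 4 3 2 3 2 3 2 1 0]
  -> pairs=18 depth=4 groups=6 -> no
String 2 '{}{}{}{}{{}{}{}{}{{}}}{{}{{}}{}{}}{{{}}}': depth seq [1 0 1 0 1 0 1 0 1 2 1 2 1 2 1 2 1 2 3 2 1 0 1 2 1 2 3 2 1 2 1 2 1 0 1 2 3 2 1 0]
  -> pairs=20 depth=3 groups=7 -> no
String 3 '{{{{{{{{}}}}}}}{}{}}{}{}{}{}{}{}{}{}{}': depth seq [1 2 3 4 5 6 7 8 7 6 5 4 3 2 1 2 1 2 1 0 1 0 1 0 1 0 1 0 1 0 1 0 1 0 1 0 1 0]
  -> pairs=19 depth=8 groups=10 -> yes
String 4 '{{}{{}}{}{}}{{}}{{{}}{{}}{}{}{}}{}{}{{}}': depth seq [1 2 1 2 3 2 1 2 1 2 1 0 1 2 1 0 1 2 3 2 1 2 3 2 1 2 1 2 1 2 1 0 1 0 1 0 1 2 1 0]
  -> pairs=20 depth=3 groups=6 -> no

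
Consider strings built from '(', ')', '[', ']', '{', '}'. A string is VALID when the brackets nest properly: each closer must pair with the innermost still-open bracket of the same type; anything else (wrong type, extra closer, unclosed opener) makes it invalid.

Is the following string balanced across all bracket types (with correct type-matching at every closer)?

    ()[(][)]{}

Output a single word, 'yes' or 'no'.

pos 0: push '('; stack = (
pos 1: ')' matches '('; pop; stack = (empty)
pos 2: push '['; stack = [
pos 3: push '('; stack = [(
pos 4: saw closer ']' but top of stack is '(' (expected ')') → INVALID
Verdict: type mismatch at position 4: ']' closes '(' → no

Answer: no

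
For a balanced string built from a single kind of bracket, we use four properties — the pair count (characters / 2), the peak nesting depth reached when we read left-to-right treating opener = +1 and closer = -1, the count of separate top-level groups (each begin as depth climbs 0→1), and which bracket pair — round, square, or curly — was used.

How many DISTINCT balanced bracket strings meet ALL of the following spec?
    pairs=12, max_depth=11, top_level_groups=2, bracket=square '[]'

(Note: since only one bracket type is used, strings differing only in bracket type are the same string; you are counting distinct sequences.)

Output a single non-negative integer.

Answer: 2

Derivation:
Spec: pairs=12 depth=11 groups=2
Count(depth <= 11) = 58786
Count(depth <= 10) = 58784
Count(depth == 11) = 58786 - 58784 = 2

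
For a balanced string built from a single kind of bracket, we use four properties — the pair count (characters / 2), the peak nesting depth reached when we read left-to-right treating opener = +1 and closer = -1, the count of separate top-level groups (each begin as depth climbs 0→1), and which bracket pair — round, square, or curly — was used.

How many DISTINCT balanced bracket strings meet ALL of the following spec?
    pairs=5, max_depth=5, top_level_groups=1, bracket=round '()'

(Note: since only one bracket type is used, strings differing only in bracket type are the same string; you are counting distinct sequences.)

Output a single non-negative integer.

Answer: 1

Derivation:
Spec: pairs=5 depth=5 groups=1
Count(depth <= 5) = 14
Count(depth <= 4) = 13
Count(depth == 5) = 14 - 13 = 1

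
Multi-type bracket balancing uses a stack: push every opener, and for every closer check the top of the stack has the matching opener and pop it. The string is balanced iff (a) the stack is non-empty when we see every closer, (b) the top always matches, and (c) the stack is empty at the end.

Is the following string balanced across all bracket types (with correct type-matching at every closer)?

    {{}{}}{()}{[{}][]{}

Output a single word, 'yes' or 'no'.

pos 0: push '{'; stack = {
pos 1: push '{'; stack = {{
pos 2: '}' matches '{'; pop; stack = {
pos 3: push '{'; stack = {{
pos 4: '}' matches '{'; pop; stack = {
pos 5: '}' matches '{'; pop; stack = (empty)
pos 6: push '{'; stack = {
pos 7: push '('; stack = {(
pos 8: ')' matches '('; pop; stack = {
pos 9: '}' matches '{'; pop; stack = (empty)
pos 10: push '{'; stack = {
pos 11: push '['; stack = {[
pos 12: push '{'; stack = {[{
pos 13: '}' matches '{'; pop; stack = {[
pos 14: ']' matches '['; pop; stack = {
pos 15: push '['; stack = {[
pos 16: ']' matches '['; pop; stack = {
pos 17: push '{'; stack = {{
pos 18: '}' matches '{'; pop; stack = {
end: stack still non-empty ({) → INVALID
Verdict: unclosed openers at end: { → no

Answer: no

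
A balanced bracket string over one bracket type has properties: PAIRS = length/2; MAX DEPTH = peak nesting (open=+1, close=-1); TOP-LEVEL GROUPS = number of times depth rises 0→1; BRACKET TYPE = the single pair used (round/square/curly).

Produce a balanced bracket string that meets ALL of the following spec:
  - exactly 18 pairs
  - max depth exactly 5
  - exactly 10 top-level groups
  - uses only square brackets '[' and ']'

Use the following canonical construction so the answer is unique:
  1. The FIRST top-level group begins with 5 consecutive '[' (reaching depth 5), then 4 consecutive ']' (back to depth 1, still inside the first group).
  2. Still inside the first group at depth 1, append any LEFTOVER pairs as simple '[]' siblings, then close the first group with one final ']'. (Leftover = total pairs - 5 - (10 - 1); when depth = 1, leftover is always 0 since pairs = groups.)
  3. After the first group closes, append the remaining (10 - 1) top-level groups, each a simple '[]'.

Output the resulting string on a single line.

Spec: pairs=18 depth=5 groups=10
Leftover pairs = 18 - 5 - (10-1) = 4
First group: deep chain of depth 5 + 4 sibling pairs
Remaining 9 groups: simple '[]' each

Answer: [[[[[]]]][][][][]][][][][][][][][][]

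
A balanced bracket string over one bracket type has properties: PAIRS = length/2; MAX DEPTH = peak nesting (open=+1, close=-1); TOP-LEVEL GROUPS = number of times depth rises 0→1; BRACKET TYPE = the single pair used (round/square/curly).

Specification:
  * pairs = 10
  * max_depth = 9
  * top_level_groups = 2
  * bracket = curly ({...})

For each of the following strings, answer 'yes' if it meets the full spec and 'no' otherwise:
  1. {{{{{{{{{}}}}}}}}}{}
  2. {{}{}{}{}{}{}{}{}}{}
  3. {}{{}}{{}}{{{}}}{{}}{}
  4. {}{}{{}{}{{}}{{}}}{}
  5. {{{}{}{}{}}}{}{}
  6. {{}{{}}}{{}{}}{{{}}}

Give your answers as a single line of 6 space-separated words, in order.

String 1 '{{{{{{{{{}}}}}}}}}{}': depth seq [1 2 3 4 5 6 7 8 9 8 7 6 5 4 3 2 1 0 1 0]
  -> pairs=10 depth=9 groups=2 -> yes
String 2 '{{}{}{}{}{}{}{}{}}{}': depth seq [1 2 1 2 1 2 1 2 1 2 1 2 1 2 1 2 1 0 1 0]
  -> pairs=10 depth=2 groups=2 -> no
String 3 '{}{{}}{{}}{{{}}}{{}}{}': depth seq [1 0 1 2 1 0 1 2 1 0 1 2 3 2 1 0 1 2 1 0 1 0]
  -> pairs=11 depth=3 groups=6 -> no
String 4 '{}{}{{}{}{{}}{{}}}{}': depth seq [1 0 1 0 1 2 1 2 1 2 3 2 1 2 3 2 1 0 1 0]
  -> pairs=10 depth=3 groups=4 -> no
String 5 '{{{}{}{}{}}}{}{}': depth seq [1 2 3 2 3 2 3 2 3 2 1 0 1 0 1 0]
  -> pairs=8 depth=3 groups=3 -> no
String 6 '{{}{{}}}{{}{}}{{{}}}': depth seq [1 2 1 2 3 2 1 0 1 2 1 2 1 0 1 2 3 2 1 0]
  -> pairs=10 depth=3 groups=3 -> no

Answer: yes no no no no no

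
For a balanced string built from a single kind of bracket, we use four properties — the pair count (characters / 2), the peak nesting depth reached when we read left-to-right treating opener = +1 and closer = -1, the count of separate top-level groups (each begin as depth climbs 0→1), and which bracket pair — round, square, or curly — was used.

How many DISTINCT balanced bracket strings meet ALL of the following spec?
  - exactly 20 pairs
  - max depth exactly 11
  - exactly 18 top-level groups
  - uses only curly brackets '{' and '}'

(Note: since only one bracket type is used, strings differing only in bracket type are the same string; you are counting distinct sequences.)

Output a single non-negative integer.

Spec: pairs=20 depth=11 groups=18
Count(depth <= 11) = 189
Count(depth <= 10) = 189
Count(depth == 11) = 189 - 189 = 0

Answer: 0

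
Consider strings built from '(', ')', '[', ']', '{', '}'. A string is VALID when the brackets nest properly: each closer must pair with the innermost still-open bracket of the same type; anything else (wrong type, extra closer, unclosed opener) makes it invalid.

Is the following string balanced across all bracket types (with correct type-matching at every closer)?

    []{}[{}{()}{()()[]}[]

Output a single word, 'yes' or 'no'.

pos 0: push '['; stack = [
pos 1: ']' matches '['; pop; stack = (empty)
pos 2: push '{'; stack = {
pos 3: '}' matches '{'; pop; stack = (empty)
pos 4: push '['; stack = [
pos 5: push '{'; stack = [{
pos 6: '}' matches '{'; pop; stack = [
pos 7: push '{'; stack = [{
pos 8: push '('; stack = [{(
pos 9: ')' matches '('; pop; stack = [{
pos 10: '}' matches '{'; pop; stack = [
pos 11: push '{'; stack = [{
pos 12: push '('; stack = [{(
pos 13: ')' matches '('; pop; stack = [{
pos 14: push '('; stack = [{(
pos 15: ')' matches '('; pop; stack = [{
pos 16: push '['; stack = [{[
pos 17: ']' matches '['; pop; stack = [{
pos 18: '}' matches '{'; pop; stack = [
pos 19: push '['; stack = [[
pos 20: ']' matches '['; pop; stack = [
end: stack still non-empty ([) → INVALID
Verdict: unclosed openers at end: [ → no

Answer: no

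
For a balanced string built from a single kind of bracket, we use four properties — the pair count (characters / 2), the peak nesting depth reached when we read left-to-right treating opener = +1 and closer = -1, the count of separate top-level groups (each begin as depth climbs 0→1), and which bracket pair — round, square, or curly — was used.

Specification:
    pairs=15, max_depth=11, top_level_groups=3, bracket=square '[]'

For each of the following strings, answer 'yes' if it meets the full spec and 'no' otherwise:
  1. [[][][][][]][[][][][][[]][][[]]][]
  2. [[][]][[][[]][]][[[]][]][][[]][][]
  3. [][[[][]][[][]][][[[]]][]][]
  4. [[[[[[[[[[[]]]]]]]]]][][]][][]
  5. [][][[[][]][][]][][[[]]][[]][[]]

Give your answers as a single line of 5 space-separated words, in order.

String 1 '[[][][][][]][[][][][][[]][][[]]][]': depth seq [1 2 1 2 1 2 1 2 1 2 1 0 1 2 1 2 1 2 1 2 1 2 3 2 1 2 1 2 3 2 1 0 1 0]
  -> pairs=17 depth=3 groups=3 -> no
String 2 '[[][]][[][[]][]][[[]][]][][[]][][]': depth seq [1 2 1 2 1 0 1 2 1 2 3 2 1 2 1 0 1 2 3 2 1 2 1 0 1 0 1 2 1 0 1 0 1 0]
  -> pairs=17 depth=3 groups=7 -> no
String 3 '[][[[][]][[][]][][[[]]][]][]': depth seq [1 0 1 2 3 2 3 2 1 2 3 2 3 2 1 2 1 2 3 4 3 2 1 2 1 0 1 0]
  -> pairs=14 depth=4 groups=3 -> no
String 4 '[[[[[[[[[[[]]]]]]]]]][][]][][]': depth seq [1 2 3 4 5 6 7 8 9 10 11 10 9 8 7 6 5 4 3 2 1 2 1 2 1 0 1 0 1 0]
  -> pairs=15 depth=11 groups=3 -> yes
String 5 '[][][[[][]][][]][][[[]]][[]][[]]': depth seq [1 0 1 0 1 2 3 2 3 2 1 2 1 2 1 0 1 0 1 2 3 2 1 0 1 2 1 0 1 2 1 0]
  -> pairs=16 depth=3 groups=7 -> no

Answer: no no no yes no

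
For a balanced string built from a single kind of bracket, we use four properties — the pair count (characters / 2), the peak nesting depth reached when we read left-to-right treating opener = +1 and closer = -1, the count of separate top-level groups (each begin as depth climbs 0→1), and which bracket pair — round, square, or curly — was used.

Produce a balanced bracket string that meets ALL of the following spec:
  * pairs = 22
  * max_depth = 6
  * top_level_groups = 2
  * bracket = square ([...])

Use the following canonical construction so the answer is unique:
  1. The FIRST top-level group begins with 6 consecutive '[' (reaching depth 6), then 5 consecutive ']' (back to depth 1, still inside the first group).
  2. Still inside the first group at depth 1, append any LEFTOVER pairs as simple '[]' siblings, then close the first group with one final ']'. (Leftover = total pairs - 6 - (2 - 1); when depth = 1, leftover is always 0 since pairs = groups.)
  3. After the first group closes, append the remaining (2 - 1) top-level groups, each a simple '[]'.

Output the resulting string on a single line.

Spec: pairs=22 depth=6 groups=2
Leftover pairs = 22 - 6 - (2-1) = 15
First group: deep chain of depth 6 + 15 sibling pairs
Remaining 1 groups: simple '[]' each

Answer: [[[[[[]]]]][][][][][][][][][][][][][][][]][]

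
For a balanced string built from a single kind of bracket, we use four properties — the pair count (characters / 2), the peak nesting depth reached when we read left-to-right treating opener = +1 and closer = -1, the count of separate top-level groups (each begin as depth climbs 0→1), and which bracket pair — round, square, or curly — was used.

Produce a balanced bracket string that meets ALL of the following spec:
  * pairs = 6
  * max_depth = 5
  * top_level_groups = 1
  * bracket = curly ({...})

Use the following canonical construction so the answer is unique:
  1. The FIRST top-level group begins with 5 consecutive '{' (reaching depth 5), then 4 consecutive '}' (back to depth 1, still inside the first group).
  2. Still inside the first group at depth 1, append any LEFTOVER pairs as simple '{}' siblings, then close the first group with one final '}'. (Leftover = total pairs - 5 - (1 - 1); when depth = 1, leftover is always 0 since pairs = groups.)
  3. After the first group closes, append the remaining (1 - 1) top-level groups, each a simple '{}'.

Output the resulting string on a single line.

Spec: pairs=6 depth=5 groups=1
Leftover pairs = 6 - 5 - (1-1) = 1
First group: deep chain of depth 5 + 1 sibling pairs
Remaining 0 groups: simple '{}' each

Answer: {{{{{}}}}{}}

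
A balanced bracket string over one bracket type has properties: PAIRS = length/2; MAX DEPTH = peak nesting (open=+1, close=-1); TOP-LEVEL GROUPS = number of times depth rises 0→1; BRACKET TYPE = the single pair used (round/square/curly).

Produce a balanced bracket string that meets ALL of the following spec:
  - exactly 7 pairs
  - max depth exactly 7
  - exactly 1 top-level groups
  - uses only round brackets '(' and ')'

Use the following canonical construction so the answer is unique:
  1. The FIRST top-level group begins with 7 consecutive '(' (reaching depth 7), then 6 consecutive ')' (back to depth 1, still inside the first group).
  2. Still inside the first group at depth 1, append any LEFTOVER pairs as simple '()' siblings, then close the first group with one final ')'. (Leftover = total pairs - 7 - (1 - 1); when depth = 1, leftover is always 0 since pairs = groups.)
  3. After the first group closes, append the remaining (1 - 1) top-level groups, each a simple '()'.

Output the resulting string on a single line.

Answer: ((((((()))))))

Derivation:
Spec: pairs=7 depth=7 groups=1
Leftover pairs = 7 - 7 - (1-1) = 0
First group: deep chain of depth 7 + 0 sibling pairs
Remaining 0 groups: simple '()' each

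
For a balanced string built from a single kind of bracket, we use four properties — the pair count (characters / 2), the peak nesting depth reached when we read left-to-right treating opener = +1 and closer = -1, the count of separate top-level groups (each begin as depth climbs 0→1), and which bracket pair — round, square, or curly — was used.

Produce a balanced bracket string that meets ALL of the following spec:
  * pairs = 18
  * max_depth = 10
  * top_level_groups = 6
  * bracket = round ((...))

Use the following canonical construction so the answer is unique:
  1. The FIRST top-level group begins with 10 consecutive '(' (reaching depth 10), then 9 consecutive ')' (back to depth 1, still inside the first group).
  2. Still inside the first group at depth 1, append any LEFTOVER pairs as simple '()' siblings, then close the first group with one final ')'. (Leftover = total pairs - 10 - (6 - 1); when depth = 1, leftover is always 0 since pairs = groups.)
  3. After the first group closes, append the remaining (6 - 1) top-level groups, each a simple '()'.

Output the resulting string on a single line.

Spec: pairs=18 depth=10 groups=6
Leftover pairs = 18 - 10 - (6-1) = 3
First group: deep chain of depth 10 + 3 sibling pairs
Remaining 5 groups: simple '()' each

Answer: (((((((((()))))))))()()())()()()()()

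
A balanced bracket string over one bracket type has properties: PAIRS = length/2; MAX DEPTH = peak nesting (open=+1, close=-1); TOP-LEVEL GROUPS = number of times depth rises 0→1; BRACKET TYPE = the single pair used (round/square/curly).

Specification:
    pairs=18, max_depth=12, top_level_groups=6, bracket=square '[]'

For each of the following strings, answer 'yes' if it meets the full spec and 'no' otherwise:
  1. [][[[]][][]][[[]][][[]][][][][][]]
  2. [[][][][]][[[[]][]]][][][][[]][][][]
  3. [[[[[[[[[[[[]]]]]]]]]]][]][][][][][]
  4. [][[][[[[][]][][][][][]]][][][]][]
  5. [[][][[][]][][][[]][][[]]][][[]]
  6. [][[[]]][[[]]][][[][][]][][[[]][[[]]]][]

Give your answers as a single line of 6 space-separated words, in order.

String 1 '[][[[]][][]][[[]][][[]][][][][][]]': depth seq [1 0 1 2 3 2 1 2 1 2 1 0 1 2 3 2 1 2 1 2 3 2 1 2 1 2 1 2 1 2 1 2 1 0]
  -> pairs=17 depth=3 groups=3 -> no
String 2 '[[][][][]][[[[]][]]][][][][[]][][][]': depth seq [1 2 1 2 1 2 1 2 1 0 1 2 3 4 3 2 3 2 1 0 1 0 1 0 1 0 1 2 1 0 1 0 1 0 1 0]
  -> pairs=18 depth=4 groups=9 -> no
String 3 '[[[[[[[[[[[[]]]]]]]]]]][]][][][][][]': depth seq [1 2 3 4 5 6 7 8 9 10 11 12 11 10 9 8 7 6 5 4 3 2 1 2 1 0 1 0 1 0 1 0 1 0 1 0]
  -> pairs=18 depth=12 groups=6 -> yes
String 4 '[][[][[[[][]][][][][][]]][][][]][]': depth seq [1 0 1 2 1 2 3 4 5 4 5 4 3 4 3 4 3 4 3 4 3 4 3 2 1 2 1 2 1 2 1 0 1 0]
  -> pairs=17 depth=5 groups=3 -> no
String 5 '[[][][[][]][][][[]][][[]]][][[]]': depth seq [1 2 1 2 1 2 3 2 3 2 1 2 1 2 1 2 3 2 1 2 1 2 3 2 1 0 1 0 1 2 1 0]
  -> pairs=16 depth=3 groups=3 -> no
String 6 '[][[[]]][[[]]][][[][][]][][[[]][[[]]]][]': depth seq [1 0 1 2 3 2 1 0 1 2 3 2 1 0 1 0 1 2 1 2 1 2 1 0 1 0 1 2 3 2 1 2 3 4 3 2 1 0 1 0]
  -> pairs=20 depth=4 groups=8 -> no

Answer: no no yes no no no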